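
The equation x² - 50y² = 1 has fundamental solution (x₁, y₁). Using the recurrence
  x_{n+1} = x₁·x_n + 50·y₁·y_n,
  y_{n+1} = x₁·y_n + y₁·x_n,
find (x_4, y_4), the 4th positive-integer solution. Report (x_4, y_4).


Step 1: Find the fundamental solution (x₁, y₁) of x² - 50y² = 1.
  Expand √50 as a continued fraction. a₀ = ⌊√50⌋ = 7; iterate m_{k+1} = d_k·a_k − m_k, d_{k+1} = (50 − m_{k+1}²)/d_k, a_{k+1} = ⌊(a₀ + m_{k+1})/d_{k+1}⌋ (starting m₀ = 0, d₀ = 1), with convergents p_k = a_k·p_{k-1} + p_{k-2}, q_k = a_k·q_{k-1} + q_{k-2} (p₋₁ = 1, q₋₁ = 0):
  k = 0: a₀ = 7; p₀/q₀ = 7/1; p₀² − 50·q₀² = 49 − 50 = -1.
  k = 1: m = 7, d = 1, a = ⌊(7 + 7)/1⌋ = 14; p/q = (14·7 + 1)/(14·1 + 0) = 99/14; p² − 50·q² = 9801 − 9800 = 1.
  The first convergent with p² − 50·q² = 1 gives the fundamental solution (x₁, y₁) = (99, 14).
Step 2: Apply the recurrence (x_{n+1}, y_{n+1}) = (x₁x_n + 50y₁y_n, x₁y_n + y₁x_n) repeatedly.
  From (x_1, y_1) = (99, 14): x_2 = 99·99 + 50·14·14 = 19601; y_2 = 99·14 + 14·99 = 2772.
  From (x_2, y_2) = (19601, 2772): x_3 = 99·19601 + 50·14·2772 = 3880899; y_3 = 99·2772 + 14·19601 = 548842.
  From (x_3, y_3) = (3880899, 548842): x_4 = 99·3880899 + 50·14·548842 = 768398401; y_4 = 99·548842 + 14·3880899 = 108667944.
Step 3: Verify x_4² - 50·y_4² = 590436102659356801 - 590436102659356800 = 1 (should be 1). ✓

(x_1, y_1) = (99, 14); (x_4, y_4) = (768398401, 108667944).


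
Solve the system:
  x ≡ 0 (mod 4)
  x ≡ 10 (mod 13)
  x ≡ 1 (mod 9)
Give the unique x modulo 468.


Moduli 4, 13, 9 are pairwise coprime; by CRT there is a unique solution modulo M = 4 · 13 · 9 = 468.
Solve pairwise, accumulating the modulus:
  Start with x ≡ 0 (mod 4).
  Combine with x ≡ 10 (mod 13): since gcd(4, 13) = 1, we get a unique residue mod 52.
    Write x = 0 + 4·t and substitute into x ≡ 10 (mod 13): 4·t ≡ 10 − 0 = 10 (mod 13).
    The inverse of 4 mod 13 is 10 (since 4·10 = 40 = 3·13 + 1), so t ≡ 10·10 = 100 ≡ 9 (mod 13).
    Then x = 0 + 4·9 = 36, valid modulo lcm(4, 13) = 52: x ≡ 36 (mod 52).
  Combine with x ≡ 1 (mod 9): since gcd(52, 9) = 1, we get a unique residue mod 468.
    Write x = 36 + 52·t and substitute into x ≡ 1 (mod 9): 52·t ≡ 1 − 36 = -35 (mod 9).
    Reduce coefficients mod 9: 7·t ≡ 1 (mod 9).
    The inverse of 7 mod 9 is 4 (since 7·4 = 28 = 3·9 + 1), so t ≡ 4·1 = 4 ≡ 4 (mod 9).
    Then x = 36 + 52·4 = 244, valid modulo lcm(52, 9) = 468: x ≡ 244 (mod 468).
Verify: 244 mod 4 = 0 ✓, 244 mod 13 = 10 ✓, 244 mod 9 = 1 ✓.

x ≡ 244 (mod 468).


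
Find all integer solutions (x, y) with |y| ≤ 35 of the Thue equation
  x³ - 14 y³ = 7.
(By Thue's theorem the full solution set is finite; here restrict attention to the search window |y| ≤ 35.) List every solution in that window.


The equation is x³ - 14y³ = 7. For fixed y, x³ = 14·y³ + 7, so a solution requires the RHS to be a perfect cube.
Strategy: iterate y from -35 to 35, compute RHS = 14·y³ + 7, and check whether it is a (positive or negative) perfect cube.
Check small values of y:
  y = 0: RHS = 7 is not a perfect cube.
  y = 1: RHS = 21 is not a perfect cube.
  y = -1: RHS = -7 is not a perfect cube.
  y = 2: RHS = 119 is not a perfect cube.
  y = -2: RHS = -105 is not a perfect cube.
  y = 3: RHS = 385 is not a perfect cube.
  y = -3: RHS = -371 is not a perfect cube.
Continuing the search up to |y| = 35 finds no solutions either.
No (x, y) in the scanned range satisfies the equation.

No integer solutions with |y| ≤ 35.


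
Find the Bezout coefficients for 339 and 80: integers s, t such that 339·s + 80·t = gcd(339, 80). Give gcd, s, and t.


Euclidean algorithm on (339, 80) — divide until remainder is 0:
  339 = 4 · 80 + 19
  80 = 4 · 19 + 4
  19 = 4 · 4 + 3
  4 = 1 · 3 + 1
  3 = 3 · 1 + 0
gcd(339, 80) = 1.
Track Bezout coefficients alongside the remainders: start with r₀ = 339 = a·1 + b·0 (s = 1, t = 0) and r₁ = 80 = a·0 + b·1 (s = 0, t = 1); each new remainder r_{k+1} = r_{k-1} − q_k·r_k inherits s_{k+1} = s_{k-1} − q_k·s_k, t_{k+1} = t_{k-1} − q_k·t_k, so r_k = a·s_k + b·t_k at every step:
  q = 4: r = 19, s = 1 − 4·0 = 1, t = 0 − 4·1 = -4  (check: 339·1 + 80·(-4) = 19)
  q = 4: r = 4, s = 0 − 4·1 = -4, t = 1 − 4·(-4) = 17  (check: 339·(-4) + 80·17 = 4)
  q = 4: r = 3, s = 1 − 4·(-4) = 17, t = -4 − 4·17 = -72  (check: 339·17 + 80·(-72) = 3)
  q = 1: r = 1, s = -4 − 1·17 = -21, t = 17 − 1·(-72) = 89  (check: 339·(-21) + 80·89 = 1)
The row with r = 1 (the gcd) gives the Bezout coefficients s = -21, t = 89.
Result: 339 · (-21) + 80 · (89) = 1.

gcd(339, 80) = 1; s = -21, t = 89 (check: 339·(-21) + 80·89 = 1).


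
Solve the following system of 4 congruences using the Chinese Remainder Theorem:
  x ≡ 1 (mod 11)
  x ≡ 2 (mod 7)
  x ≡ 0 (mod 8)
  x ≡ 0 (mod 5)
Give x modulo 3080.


Product of moduli M = 11 · 7 · 8 · 5 = 3080.
Merge one congruence at a time:
  Start: x ≡ 1 (mod 11).
  Combine with x ≡ 2 (mod 7); new modulus lcm = 77.
    Write x = 1 + 11·t and substitute into x ≡ 2 (mod 7): 11·t ≡ 2 − 1 = 1 (mod 7).
    Reduce coefficients mod 7: 4·t ≡ 1 (mod 7).
    The inverse of 4 mod 7 is 2 (since 4·2 = 8 = 1·7 + 1), so t ≡ 2·1 = 2 ≡ 2 (mod 7).
    Then x = 1 + 11·2 = 23, valid modulo lcm(11, 7) = 77: x ≡ 23 (mod 77).
  Combine with x ≡ 0 (mod 8); new modulus lcm = 616.
    Write x = 23 + 77·t and substitute into x ≡ 0 (mod 8): 77·t ≡ 0 − 23 = -23 (mod 8).
    Reduce coefficients mod 8: 5·t ≡ 1 (mod 8).
    The inverse of 5 mod 8 is 5 (since 5·5 = 25 = 3·8 + 1), so t ≡ 5·1 = 5 ≡ 5 (mod 8).
    Then x = 23 + 77·5 = 408, valid modulo lcm(77, 8) = 616: x ≡ 408 (mod 616).
  Combine with x ≡ 0 (mod 5); new modulus lcm = 3080.
    Write x = 408 + 616·t and substitute into x ≡ 0 (mod 5): 616·t ≡ 0 − 408 = -408 (mod 5).
    Reduce coefficients mod 5: 1·t ≡ 2 (mod 5).
    So t ≡ 2 (mod 5).
    Then x = 408 + 616·2 = 1640, valid modulo lcm(616, 5) = 3080: x ≡ 1640 (mod 3080).
Verify against each original: 1640 mod 11 = 1, 1640 mod 7 = 2, 1640 mod 8 = 0, 1640 mod 5 = 0.

x ≡ 1640 (mod 3080).


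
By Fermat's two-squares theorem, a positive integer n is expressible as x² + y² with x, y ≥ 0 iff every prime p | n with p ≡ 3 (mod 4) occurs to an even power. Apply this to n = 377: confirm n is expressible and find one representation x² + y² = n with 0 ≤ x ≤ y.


Step 1: Factor n = 377 = 13 · 29.
Step 2: Check the mod-4 condition on each prime factor: 13 ≡ 1 (mod 4), exponent 1; 29 ≡ 1 (mod 4), exponent 1.
All primes ≡ 3 (mod 4) appear to even exponent (or don't appear), so by the two-squares theorem n IS expressible as a sum of two squares.
Step 3: Build a representation. Here n = 13 · 29 is a product of primes ≡ 1 (mod 4). Each prime p ≡ 1 (mod 4) is itself a sum of two squares; find a² by testing p − a² for a perfect square:
  13: 13 − 1² = 12, 13 − 2² = 9 = 3² ⇒ 13 = 2² + 3².
  29: 29 − 1² = 28, 29 − 2² = 25 = 5² ⇒ 29 = 2² + 5².
  Combine using the Brahmagupta–Fibonacci identity (a² + b²)(c² + d²) = (ac − bd)² + (ad + bc)² = (ac + bd)² + (ad − bc)²:
  13 · 29 = 377: from (2² + 3²)(2² + 5²), take (2·2 − 3·5, 2·5 + 3·2) = (4 − 15, 10 + 6) = (-11, 16); dropping signs (only squares matter) gives (11, 16); check 11² + 16² = 121 + 256 = 377 ✓.
Step 4: Order so x ≤ y and verify: 11² + 16² = 121 + 256 = 377 = n. ✓

n = 377 = 11² + 16² (one valid representation with x ≤ y).


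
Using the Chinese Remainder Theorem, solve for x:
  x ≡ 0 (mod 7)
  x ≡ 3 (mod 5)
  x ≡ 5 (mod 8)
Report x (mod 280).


Moduli 7, 5, 8 are pairwise coprime; by CRT there is a unique solution modulo M = 7 · 5 · 8 = 280.
Solve pairwise, accumulating the modulus:
  Start with x ≡ 0 (mod 7).
  Combine with x ≡ 3 (mod 5): since gcd(7, 5) = 1, we get a unique residue mod 35.
    Write x = 0 + 7·t and substitute into x ≡ 3 (mod 5): 7·t ≡ 3 − 0 = 3 (mod 5).
    Reduce coefficients mod 5: 2·t ≡ 3 (mod 5).
    The inverse of 2 mod 5 is 3 (since 2·3 = 6 = 1·5 + 1), so t ≡ 3·3 = 9 ≡ 4 (mod 5).
    Then x = 0 + 7·4 = 28, valid modulo lcm(7, 5) = 35: x ≡ 28 (mod 35).
  Combine with x ≡ 5 (mod 8): since gcd(35, 8) = 1, we get a unique residue mod 280.
    Write x = 28 + 35·t and substitute into x ≡ 5 (mod 8): 35·t ≡ 5 − 28 = -23 (mod 8).
    Reduce coefficients mod 8: 3·t ≡ 1 (mod 8).
    The inverse of 3 mod 8 is 3 (since 3·3 = 9 = 1·8 + 1), so t ≡ 3·1 = 3 ≡ 3 (mod 8).
    Then x = 28 + 35·3 = 133, valid modulo lcm(35, 8) = 280: x ≡ 133 (mod 280).
Verify: 133 mod 7 = 0 ✓, 133 mod 5 = 3 ✓, 133 mod 8 = 5 ✓.

x ≡ 133 (mod 280).


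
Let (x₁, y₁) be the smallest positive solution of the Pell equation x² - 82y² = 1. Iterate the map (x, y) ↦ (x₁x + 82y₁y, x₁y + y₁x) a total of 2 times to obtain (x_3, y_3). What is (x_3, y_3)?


Step 1: Find the fundamental solution (x₁, y₁) of x² - 82y² = 1.
  Expand √82 as a continued fraction. a₀ = ⌊√82⌋ = 9; iterate m_{k+1} = d_k·a_k − m_k, d_{k+1} = (82 − m_{k+1}²)/d_k, a_{k+1} = ⌊(a₀ + m_{k+1})/d_{k+1}⌋ (starting m₀ = 0, d₀ = 1), with convergents p_k = a_k·p_{k-1} + p_{k-2}, q_k = a_k·q_{k-1} + q_{k-2} (p₋₁ = 1, q₋₁ = 0):
  k = 0: a₀ = 9; p₀/q₀ = 9/1; p₀² − 82·q₀² = 81 − 82 = -1.
  k = 1: m = 9, d = 1, a = ⌊(9 + 9)/1⌋ = 18; p/q = (18·9 + 1)/(18·1 + 0) = 163/18; p² − 82·q² = 26569 − 26568 = 1.
  The first convergent with p² − 82·q² = 1 gives the fundamental solution (x₁, y₁) = (163, 18).
Step 2: Apply the recurrence (x_{n+1}, y_{n+1}) = (x₁x_n + 82y₁y_n, x₁y_n + y₁x_n) repeatedly.
  From (x_1, y_1) = (163, 18): x_2 = 163·163 + 82·18·18 = 53137; y_2 = 163·18 + 18·163 = 5868.
  From (x_2, y_2) = (53137, 5868): x_3 = 163·53137 + 82·18·5868 = 17322499; y_3 = 163·5868 + 18·53137 = 1912950.
Step 3: Verify x_3² - 82·y_3² = 300068971605001 - 300068971605000 = 1 (should be 1). ✓

(x_1, y_1) = (163, 18); (x_3, y_3) = (17322499, 1912950).


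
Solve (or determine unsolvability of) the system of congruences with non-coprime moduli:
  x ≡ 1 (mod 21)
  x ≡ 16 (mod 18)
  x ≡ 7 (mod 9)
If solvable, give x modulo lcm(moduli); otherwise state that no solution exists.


Moduli 21, 18, 9 are not pairwise coprime, so CRT works modulo lcm(m_i) when all pairwise compatibility conditions hold.
Pairwise compatibility: gcd(m_i, m_j) must divide a_i - a_j for every pair.
Merge one congruence at a time:
  Start: x ≡ 1 (mod 21).
  Combine with x ≡ 16 (mod 18): gcd(21, 18) = 3; 16 - 1 = 15, which IS divisible by 3, so compatible.
    Write x = 1 + 21·t and substitute into x ≡ 16 (mod 18): 21·t ≡ 16 − 1 = 15 (mod 18).
    Divide the congruence (and modulus) by g = 3: 7·t ≡ 5 (mod 6).
    Reduce coefficients mod 6: 1·t ≡ 5 (mod 6).
    So t ≡ 5 (mod 6).
    Then x = 1 + 21·5 = 106, valid modulo lcm(21, 18) = 126: x ≡ 106 (mod 126).
  Combine with x ≡ 7 (mod 9): gcd(126, 9) = 9; 7 - 106 = -99, which IS divisible by 9, so compatible.
    Write x = 106 + 126·t and substitute into x ≡ 7 (mod 9): 126·t ≡ 7 − 106 = -99 (mod 9).
    Divide the congruence (and modulus) by g = 9: 14·t ≡ -11 (mod 1).
    Modulo 1 every t works; take t = 0.
    Then x = 106 + 126·0 = 106, valid modulo lcm(126, 9) = 126: x ≡ 106 (mod 126).
Verify: 106 mod 21 = 1, 106 mod 18 = 16, 106 mod 9 = 7.

x ≡ 106 (mod 126).


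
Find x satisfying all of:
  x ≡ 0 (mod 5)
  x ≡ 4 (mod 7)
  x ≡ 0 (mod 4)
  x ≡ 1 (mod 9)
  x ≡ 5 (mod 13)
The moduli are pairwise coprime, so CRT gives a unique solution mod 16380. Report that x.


Product of moduli M = 5 · 7 · 4 · 9 · 13 = 16380.
Merge one congruence at a time:
  Start: x ≡ 0 (mod 5).
  Combine with x ≡ 4 (mod 7); new modulus lcm = 35.
    Write x = 0 + 5·t and substitute into x ≡ 4 (mod 7): 5·t ≡ 4 − 0 = 4 (mod 7).
    The inverse of 5 mod 7 is 3 (since 5·3 = 15 = 2·7 + 1), so t ≡ 3·4 = 12 ≡ 5 (mod 7).
    Then x = 0 + 5·5 = 25, valid modulo lcm(5, 7) = 35: x ≡ 25 (mod 35).
  Combine with x ≡ 0 (mod 4); new modulus lcm = 140.
    Write x = 25 + 35·t and substitute into x ≡ 0 (mod 4): 35·t ≡ 0 − 25 = -25 (mod 4).
    Reduce coefficients mod 4: 3·t ≡ 3 (mod 4).
    The inverse of 3 mod 4 is 3 (since 3·3 = 9 = 2·4 + 1), so t ≡ 3·3 = 9 ≡ 1 (mod 4).
    Then x = 25 + 35·1 = 60, valid modulo lcm(35, 4) = 140: x ≡ 60 (mod 140).
  Combine with x ≡ 1 (mod 9); new modulus lcm = 1260.
    Write x = 60 + 140·t and substitute into x ≡ 1 (mod 9): 140·t ≡ 1 − 60 = -59 (mod 9).
    Reduce coefficients mod 9: 5·t ≡ 4 (mod 9).
    The inverse of 5 mod 9 is 2 (since 5·2 = 10 = 1·9 + 1), so t ≡ 2·4 = 8 ≡ 8 (mod 9).
    Then x = 60 + 140·8 = 1180, valid modulo lcm(140, 9) = 1260: x ≡ 1180 (mod 1260).
  Combine with x ≡ 5 (mod 13); new modulus lcm = 16380.
    Write x = 1180 + 1260·t and substitute into x ≡ 5 (mod 13): 1260·t ≡ 5 − 1180 = -1175 (mod 13).
    Reduce coefficients mod 13: 12·t ≡ 8 (mod 13).
    The inverse of 12 mod 13 is 12 (since 12·12 = 144 = 11·13 + 1), so t ≡ 12·8 = 96 ≡ 5 (mod 13).
    Then x = 1180 + 1260·5 = 7480, valid modulo lcm(1260, 13) = 16380: x ≡ 7480 (mod 16380).
Verify against each original: 7480 mod 5 = 0, 7480 mod 7 = 4, 7480 mod 4 = 0, 7480 mod 9 = 1, 7480 mod 13 = 5.

x ≡ 7480 (mod 16380).


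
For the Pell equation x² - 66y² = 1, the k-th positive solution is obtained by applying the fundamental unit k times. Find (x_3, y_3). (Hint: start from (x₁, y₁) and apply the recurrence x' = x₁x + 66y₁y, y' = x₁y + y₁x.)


Step 1: Find the fundamental solution (x₁, y₁) of x² - 66y² = 1.
  Expand √66 as a continued fraction. a₀ = ⌊√66⌋ = 8; iterate m_{k+1} = d_k·a_k − m_k, d_{k+1} = (66 − m_{k+1}²)/d_k, a_{k+1} = ⌊(a₀ + m_{k+1})/d_{k+1}⌋ (starting m₀ = 0, d₀ = 1), with convergents p_k = a_k·p_{k-1} + p_{k-2}, q_k = a_k·q_{k-1} + q_{k-2} (p₋₁ = 1, q₋₁ = 0):
  k = 0: a₀ = 8; p₀/q₀ = 8/1; p₀² − 66·q₀² = 64 − 66 = -2.
  k = 1: m = 8, d = 2, a = ⌊(8 + 8)/2⌋ = 8; p/q = (8·8 + 1)/(8·1 + 0) = 65/8; p² − 66·q² = 4225 − 4224 = 1.
  The first convergent with p² − 66·q² = 1 gives the fundamental solution (x₁, y₁) = (65, 8).
Step 2: Apply the recurrence (x_{n+1}, y_{n+1}) = (x₁x_n + 66y₁y_n, x₁y_n + y₁x_n) repeatedly.
  From (x_1, y_1) = (65, 8): x_2 = 65·65 + 66·8·8 = 8449; y_2 = 65·8 + 8·65 = 1040.
  From (x_2, y_2) = (8449, 1040): x_3 = 65·8449 + 66·8·1040 = 1098305; y_3 = 65·1040 + 8·8449 = 135192.
Step 3: Verify x_3² - 66·y_3² = 1206273873025 - 1206273873024 = 1 (should be 1). ✓

(x_1, y_1) = (65, 8); (x_3, y_3) = (1098305, 135192).


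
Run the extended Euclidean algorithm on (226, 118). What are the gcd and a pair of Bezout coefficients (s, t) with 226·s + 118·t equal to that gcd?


Euclidean algorithm on (226, 118) — divide until remainder is 0:
  226 = 1 · 118 + 108
  118 = 1 · 108 + 10
  108 = 10 · 10 + 8
  10 = 1 · 8 + 2
  8 = 4 · 2 + 0
gcd(226, 118) = 2.
Track Bezout coefficients alongside the remainders: start with r₀ = 226 = a·1 + b·0 (s = 1, t = 0) and r₁ = 118 = a·0 + b·1 (s = 0, t = 1); each new remainder r_{k+1} = r_{k-1} − q_k·r_k inherits s_{k+1} = s_{k-1} − q_k·s_k, t_{k+1} = t_{k-1} − q_k·t_k, so r_k = a·s_k + b·t_k at every step:
  q = 1: r = 108, s = 1 − 1·0 = 1, t = 0 − 1·1 = -1  (check: 226·1 + 118·(-1) = 108)
  q = 1: r = 10, s = 0 − 1·1 = -1, t = 1 − 1·(-1) = 2  (check: 226·(-1) + 118·2 = 10)
  q = 10: r = 8, s = 1 − 10·(-1) = 11, t = -1 − 10·2 = -21  (check: 226·11 + 118·(-21) = 8)
  q = 1: r = 2, s = -1 − 1·11 = -12, t = 2 − 1·(-21) = 23  (check: 226·(-12) + 118·23 = 2)
The row with r = 2 (the gcd) gives the Bezout coefficients s = -12, t = 23.
Result: 226 · (-12) + 118 · (23) = 2.

gcd(226, 118) = 2; s = -12, t = 23 (check: 226·(-12) + 118·23 = 2).


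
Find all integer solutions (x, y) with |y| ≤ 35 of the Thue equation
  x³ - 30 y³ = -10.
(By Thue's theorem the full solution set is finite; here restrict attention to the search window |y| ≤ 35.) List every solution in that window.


The equation is x³ - 30y³ = -10. For fixed y, x³ = 30·y³ − 10, so a solution requires the RHS to be a perfect cube.
Strategy: iterate y from -35 to 35, compute RHS = 30·y³ − 10, and check whether it is a (positive or negative) perfect cube.
Check small values of y:
  y = 0: RHS = -10 is not a perfect cube.
  y = 1: RHS = 20 is not a perfect cube.
  y = -1: RHS = -40 is not a perfect cube.
  y = 2: RHS = 230 is not a perfect cube.
  y = -2: RHS = -250 is not a perfect cube.
  y = 3: RHS = 800 is not a perfect cube.
  y = -3: RHS = -820 is not a perfect cube.
Continuing the search up to |y| = 35 finds no solutions either.
No (x, y) in the scanned range satisfies the equation.

No integer solutions with |y| ≤ 35.


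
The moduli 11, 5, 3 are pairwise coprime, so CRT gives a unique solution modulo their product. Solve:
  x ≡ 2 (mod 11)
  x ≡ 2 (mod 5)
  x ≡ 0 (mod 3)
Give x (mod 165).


Moduli 11, 5, 3 are pairwise coprime; by CRT there is a unique solution modulo M = 11 · 5 · 3 = 165.
Solve pairwise, accumulating the modulus:
  Start with x ≡ 2 (mod 11).
  Combine with x ≡ 2 (mod 5): since gcd(11, 5) = 1, we get a unique residue mod 55.
    Write x = 2 + 11·t and substitute into x ≡ 2 (mod 5): 11·t ≡ 2 − 2 = 0 (mod 5).
    Reduce coefficients mod 5: 1·t ≡ 0 (mod 5).
    So t ≡ 0 (mod 5).
    Then x = 2 + 11·0 = 2, valid modulo lcm(11, 5) = 55: x ≡ 2 (mod 55).
  Combine with x ≡ 0 (mod 3): since gcd(55, 3) = 1, we get a unique residue mod 165.
    Write x = 2 + 55·t and substitute into x ≡ 0 (mod 3): 55·t ≡ 0 − 2 = -2 (mod 3).
    Reduce coefficients mod 3: 1·t ≡ 1 (mod 3).
    So t ≡ 1 (mod 3).
    Then x = 2 + 55·1 = 57, valid modulo lcm(55, 3) = 165: x ≡ 57 (mod 165).
Verify: 57 mod 11 = 2 ✓, 57 mod 5 = 2 ✓, 57 mod 3 = 0 ✓.

x ≡ 57 (mod 165).


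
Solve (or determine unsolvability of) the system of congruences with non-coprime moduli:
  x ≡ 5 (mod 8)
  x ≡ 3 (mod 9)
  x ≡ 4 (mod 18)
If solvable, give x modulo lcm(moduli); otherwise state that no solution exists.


Moduli 8, 9, 18 are not pairwise coprime, so CRT works modulo lcm(m_i) when all pairwise compatibility conditions hold.
Pairwise compatibility: gcd(m_i, m_j) must divide a_i - a_j for every pair.
Merge one congruence at a time:
  Start: x ≡ 5 (mod 8).
  Combine with x ≡ 3 (mod 9): gcd(8, 9) = 1; 3 - 5 = -2, which IS divisible by 1, so compatible.
    Write x = 5 + 8·t and substitute into x ≡ 3 (mod 9): 8·t ≡ 3 − 5 = -2 (mod 9).
    Reduce coefficients mod 9: 8·t ≡ 7 (mod 9).
    The inverse of 8 mod 9 is 8 (since 8·8 = 64 = 7·9 + 1), so t ≡ 8·7 = 56 ≡ 2 (mod 9).
    Then x = 5 + 8·2 = 21, valid modulo lcm(8, 9) = 72: x ≡ 21 (mod 72).
  Combine with x ≡ 4 (mod 18): gcd(72, 18) = 18, and 4 - 21 = -17 is NOT divisible by 18.
    ⇒ system is inconsistent (no integer solution).

No solution (the system is inconsistent).


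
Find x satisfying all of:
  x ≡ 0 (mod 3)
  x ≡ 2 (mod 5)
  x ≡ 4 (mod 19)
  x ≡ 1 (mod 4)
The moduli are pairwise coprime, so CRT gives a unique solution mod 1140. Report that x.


Product of moduli M = 3 · 5 · 19 · 4 = 1140.
Merge one congruence at a time:
  Start: x ≡ 0 (mod 3).
  Combine with x ≡ 2 (mod 5); new modulus lcm = 15.
    Write x = 0 + 3·t and substitute into x ≡ 2 (mod 5): 3·t ≡ 2 − 0 = 2 (mod 5).
    The inverse of 3 mod 5 is 2 (since 3·2 = 6 = 1·5 + 1), so t ≡ 2·2 = 4 ≡ 4 (mod 5).
    Then x = 0 + 3·4 = 12, valid modulo lcm(3, 5) = 15: x ≡ 12 (mod 15).
  Combine with x ≡ 4 (mod 19); new modulus lcm = 285.
    Write x = 12 + 15·t and substitute into x ≡ 4 (mod 19): 15·t ≡ 4 − 12 = -8 (mod 19).
    Reduce coefficients mod 19: 15·t ≡ 11 (mod 19).
    The inverse of 15 mod 19 is 14 (since 15·14 = 210 = 11·19 + 1), so t ≡ 14·11 = 154 ≡ 2 (mod 19).
    Then x = 12 + 15·2 = 42, valid modulo lcm(15, 19) = 285: x ≡ 42 (mod 285).
  Combine with x ≡ 1 (mod 4); new modulus lcm = 1140.
    Write x = 42 + 285·t and substitute into x ≡ 1 (mod 4): 285·t ≡ 1 − 42 = -41 (mod 4).
    Reduce coefficients mod 4: 1·t ≡ 3 (mod 4).
    So t ≡ 3 (mod 4).
    Then x = 42 + 285·3 = 897, valid modulo lcm(285, 4) = 1140: x ≡ 897 (mod 1140).
Verify against each original: 897 mod 3 = 0, 897 mod 5 = 2, 897 mod 19 = 4, 897 mod 4 = 1.

x ≡ 897 (mod 1140).


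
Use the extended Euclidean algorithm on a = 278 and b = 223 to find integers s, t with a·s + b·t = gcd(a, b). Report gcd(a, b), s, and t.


Euclidean algorithm on (278, 223) — divide until remainder is 0:
  278 = 1 · 223 + 55
  223 = 4 · 55 + 3
  55 = 18 · 3 + 1
  3 = 3 · 1 + 0
gcd(278, 223) = 1.
Track Bezout coefficients alongside the remainders: start with r₀ = 278 = a·1 + b·0 (s = 1, t = 0) and r₁ = 223 = a·0 + b·1 (s = 0, t = 1); each new remainder r_{k+1} = r_{k-1} − q_k·r_k inherits s_{k+1} = s_{k-1} − q_k·s_k, t_{k+1} = t_{k-1} − q_k·t_k, so r_k = a·s_k + b·t_k at every step:
  q = 1: r = 55, s = 1 − 1·0 = 1, t = 0 − 1·1 = -1  (check: 278·1 + 223·(-1) = 55)
  q = 4: r = 3, s = 0 − 4·1 = -4, t = 1 − 4·(-1) = 5  (check: 278·(-4) + 223·5 = 3)
  q = 18: r = 1, s = 1 − 18·(-4) = 73, t = -1 − 18·5 = -91  (check: 278·73 + 223·(-91) = 1)
The row with r = 1 (the gcd) gives the Bezout coefficients s = 73, t = -91.
Result: 278 · (73) + 223 · (-91) = 1.

gcd(278, 223) = 1; s = 73, t = -91 (check: 278·73 + 223·(-91) = 1).


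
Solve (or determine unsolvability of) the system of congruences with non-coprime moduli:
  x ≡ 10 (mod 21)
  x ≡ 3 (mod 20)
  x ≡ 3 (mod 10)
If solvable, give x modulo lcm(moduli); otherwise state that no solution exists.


Moduli 21, 20, 10 are not pairwise coprime, so CRT works modulo lcm(m_i) when all pairwise compatibility conditions hold.
Pairwise compatibility: gcd(m_i, m_j) must divide a_i - a_j for every pair.
Merge one congruence at a time:
  Start: x ≡ 10 (mod 21).
  Combine with x ≡ 3 (mod 20): gcd(21, 20) = 1; 3 - 10 = -7, which IS divisible by 1, so compatible.
    Write x = 10 + 21·t and substitute into x ≡ 3 (mod 20): 21·t ≡ 3 − 10 = -7 (mod 20).
    Reduce coefficients mod 20: 1·t ≡ 13 (mod 20).
    So t ≡ 13 (mod 20).
    Then x = 10 + 21·13 = 283, valid modulo lcm(21, 20) = 420: x ≡ 283 (mod 420).
  Combine with x ≡ 3 (mod 10): gcd(420, 10) = 10; 3 - 283 = -280, which IS divisible by 10, so compatible.
    Write x = 283 + 420·t and substitute into x ≡ 3 (mod 10): 420·t ≡ 3 − 283 = -280 (mod 10).
    Divide the congruence (and modulus) by g = 10: 42·t ≡ -28 (mod 1).
    Modulo 1 every t works; take t = 0.
    Then x = 283 + 420·0 = 283, valid modulo lcm(420, 10) = 420: x ≡ 283 (mod 420).
Verify: 283 mod 21 = 10, 283 mod 20 = 3, 283 mod 10 = 3.

x ≡ 283 (mod 420).


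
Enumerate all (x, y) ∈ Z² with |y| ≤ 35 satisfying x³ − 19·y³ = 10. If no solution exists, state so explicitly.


The equation is x³ - 19y³ = 10. For fixed y, x³ = 19·y³ + 10, so a solution requires the RHS to be a perfect cube.
Strategy: iterate y from -35 to 35, compute RHS = 19·y³ + 10, and check whether it is a (positive or negative) perfect cube.
Check small values of y:
  y = 0: RHS = 10 is not a perfect cube.
  y = 1: RHS = 29 is not a perfect cube.
  y = -1: RHS = -9 is not a perfect cube.
  y = 2: RHS = 162 is not a perfect cube.
  y = -2: RHS = -142 is not a perfect cube.
  y = 3: RHS = 523 is not a perfect cube.
  y = -3: RHS = -503 is not a perfect cube.
Continuing the search up to |y| = 35 finds no solutions either.
No (x, y) in the scanned range satisfies the equation.

No integer solutions with |y| ≤ 35.


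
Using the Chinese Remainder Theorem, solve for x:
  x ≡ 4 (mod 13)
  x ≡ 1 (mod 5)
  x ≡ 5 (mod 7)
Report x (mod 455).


Moduli 13, 5, 7 are pairwise coprime; by CRT there is a unique solution modulo M = 13 · 5 · 7 = 455.
Solve pairwise, accumulating the modulus:
  Start with x ≡ 4 (mod 13).
  Combine with x ≡ 1 (mod 5): since gcd(13, 5) = 1, we get a unique residue mod 65.
    Write x = 4 + 13·t and substitute into x ≡ 1 (mod 5): 13·t ≡ 1 − 4 = -3 (mod 5).
    Reduce coefficients mod 5: 3·t ≡ 2 (mod 5).
    The inverse of 3 mod 5 is 2 (since 3·2 = 6 = 1·5 + 1), so t ≡ 2·2 = 4 ≡ 4 (mod 5).
    Then x = 4 + 13·4 = 56, valid modulo lcm(13, 5) = 65: x ≡ 56 (mod 65).
  Combine with x ≡ 5 (mod 7): since gcd(65, 7) = 1, we get a unique residue mod 455.
    Write x = 56 + 65·t and substitute into x ≡ 5 (mod 7): 65·t ≡ 5 − 56 = -51 (mod 7).
    Reduce coefficients mod 7: 2·t ≡ 5 (mod 7).
    The inverse of 2 mod 7 is 4 (since 2·4 = 8 = 1·7 + 1), so t ≡ 4·5 = 20 ≡ 6 (mod 7).
    Then x = 56 + 65·6 = 446, valid modulo lcm(65, 7) = 455: x ≡ 446 (mod 455).
Verify: 446 mod 13 = 4 ✓, 446 mod 5 = 1 ✓, 446 mod 7 = 5 ✓.

x ≡ 446 (mod 455).


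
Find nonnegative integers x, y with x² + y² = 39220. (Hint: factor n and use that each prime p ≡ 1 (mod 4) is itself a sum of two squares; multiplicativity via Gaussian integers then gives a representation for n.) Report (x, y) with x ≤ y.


Step 1: Factor n = 39220 = 2^2 · 5 · 37 · 53.
Step 2: Check the mod-4 condition on each prime factor: 2 = 2 (special); 5 ≡ 1 (mod 4), exponent 1; 37 ≡ 1 (mod 4), exponent 1; 53 ≡ 1 (mod 4), exponent 1.
All primes ≡ 3 (mod 4) appear to even exponent (or don't appear), so by the two-squares theorem n IS expressible as a sum of two squares.
Step 3: Build a representation. Group n = k² · m with k = 2 and m = 5 · 37 · 53 = 9805 (a product of primes ≡ 1 (mod 4)); a representation of m scales to one of n via (k·x)² + (k·y)² = k²(x² + y²). Each prime p ≡ 1 (mod 4) is itself a sum of two squares; find a² by testing p − a² for a perfect square:
  5: 5 − 1² = 4 = 2² ⇒ 5 = 1² + 2².
  37: 37 − 1² = 36 = 6² ⇒ 37 = 1² + 6².
  53: 53 − 1² = 52, 53 − 2² = 49 = 7² ⇒ 53 = 2² + 7².
  Combine using the Brahmagupta–Fibonacci identity (a² + b²)(c² + d²) = (ac − bd)² + (ad + bc)² = (ac + bd)² + (ad − bc)²:
  5 · 37 = 185: from (1² + 2²)(1² + 6²), take (1·1 − 2·6, 1·6 + 2·1) = (1 − 12, 6 + 2) = (-11, 8); dropping signs (only squares matter) gives (11, 8); check 11² + 8² = 121 + 64 = 185 ✓.
  185 · 53 = 9805: from (11² + 8²)(2² + 7²), take (11·2 − 8·7, 11·7 + 8·2) = (22 − 56, 77 + 16) = (-34, 93); dropping signs (only squares matter) gives (34, 93); check 34² + 93² = 1156 + 8649 = 9805 ✓.
  Scale by k = 2: (2·34, 2·93) = (68, 186).
Step 4: Order so x ≤ y and verify: 68² + 186² = 4624 + 34596 = 39220 = n. ✓

n = 39220 = 68² + 186² (one valid representation with x ≤ y).


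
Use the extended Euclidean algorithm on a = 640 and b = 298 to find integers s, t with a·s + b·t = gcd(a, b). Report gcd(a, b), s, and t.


Euclidean algorithm on (640, 298) — divide until remainder is 0:
  640 = 2 · 298 + 44
  298 = 6 · 44 + 34
  44 = 1 · 34 + 10
  34 = 3 · 10 + 4
  10 = 2 · 4 + 2
  4 = 2 · 2 + 0
gcd(640, 298) = 2.
Track Bezout coefficients alongside the remainders: start with r₀ = 640 = a·1 + b·0 (s = 1, t = 0) and r₁ = 298 = a·0 + b·1 (s = 0, t = 1); each new remainder r_{k+1} = r_{k-1} − q_k·r_k inherits s_{k+1} = s_{k-1} − q_k·s_k, t_{k+1} = t_{k-1} − q_k·t_k, so r_k = a·s_k + b·t_k at every step:
  q = 2: r = 44, s = 1 − 2·0 = 1, t = 0 − 2·1 = -2  (check: 640·1 + 298·(-2) = 44)
  q = 6: r = 34, s = 0 − 6·1 = -6, t = 1 − 6·(-2) = 13  (check: 640·(-6) + 298·13 = 34)
  q = 1: r = 10, s = 1 − 1·(-6) = 7, t = -2 − 1·13 = -15  (check: 640·7 + 298·(-15) = 10)
  q = 3: r = 4, s = -6 − 3·7 = -27, t = 13 − 3·(-15) = 58  (check: 640·(-27) + 298·58 = 4)
  q = 2: r = 2, s = 7 − 2·(-27) = 61, t = -15 − 2·58 = -131  (check: 640·61 + 298·(-131) = 2)
The row with r = 2 (the gcd) gives the Bezout coefficients s = 61, t = -131.
Result: 640 · (61) + 298 · (-131) = 2.

gcd(640, 298) = 2; s = 61, t = -131 (check: 640·61 + 298·(-131) = 2).


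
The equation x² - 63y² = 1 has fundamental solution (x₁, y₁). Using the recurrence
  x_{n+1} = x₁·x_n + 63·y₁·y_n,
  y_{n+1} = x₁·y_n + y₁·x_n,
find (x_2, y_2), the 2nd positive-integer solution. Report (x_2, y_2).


Step 1: Find the fundamental solution (x₁, y₁) of x² - 63y² = 1.
  Expand √63 as a continued fraction. a₀ = ⌊√63⌋ = 7; iterate m_{k+1} = d_k·a_k − m_k, d_{k+1} = (63 − m_{k+1}²)/d_k, a_{k+1} = ⌊(a₀ + m_{k+1})/d_{k+1}⌋ (starting m₀ = 0, d₀ = 1), with convergents p_k = a_k·p_{k-1} + p_{k-2}, q_k = a_k·q_{k-1} + q_{k-2} (p₋₁ = 1, q₋₁ = 0):
  k = 0: a₀ = 7; p₀/q₀ = 7/1; p₀² − 63·q₀² = 49 − 63 = -14.
  k = 1: m = 7, d = 14, a = ⌊(7 + 7)/14⌋ = 1; p/q = (1·7 + 1)/(1·1 + 0) = 8/1; p² − 63·q² = 64 − 63 = 1.
  The first convergent with p² − 63·q² = 1 gives the fundamental solution (x₁, y₁) = (8, 1).
Step 2: Apply the recurrence (x_{n+1}, y_{n+1}) = (x₁x_n + 63y₁y_n, x₁y_n + y₁x_n) repeatedly.
  From (x_1, y_1) = (8, 1): x_2 = 8·8 + 63·1·1 = 127; y_2 = 8·1 + 1·8 = 16.
Step 3: Verify x_2² - 63·y_2² = 16129 - 16128 = 1 (should be 1). ✓

(x_1, y_1) = (8, 1); (x_2, y_2) = (127, 16).


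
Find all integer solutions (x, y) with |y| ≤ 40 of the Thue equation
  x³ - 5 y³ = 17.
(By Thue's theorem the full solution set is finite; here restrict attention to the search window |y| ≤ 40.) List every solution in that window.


The equation is x³ - 5y³ = 17. For fixed y, x³ = 5·y³ + 17, so a solution requires the RHS to be a perfect cube.
Strategy: iterate y from -40 to 40, compute RHS = 5·y³ + 17, and check whether it is a (positive or negative) perfect cube.
Check small values of y:
  y = 0: RHS = 17 is not a perfect cube.
  y = 1: RHS = 22 is not a perfect cube.
  y = -1: RHS = 12 is not a perfect cube.
  y = 2: RHS = 57 is not a perfect cube.
  y = -2: RHS = -23 is not a perfect cube.
  y = 3: RHS = 152 is not a perfect cube.
  y = -3: RHS = -118 is not a perfect cube.
Continuing the search up to |y| = 40 finds no solutions either.
No (x, y) in the scanned range satisfies the equation.

No integer solutions with |y| ≤ 40.


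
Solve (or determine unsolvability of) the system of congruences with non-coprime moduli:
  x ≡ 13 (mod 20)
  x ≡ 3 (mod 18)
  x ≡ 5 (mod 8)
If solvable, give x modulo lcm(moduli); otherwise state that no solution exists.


Moduli 20, 18, 8 are not pairwise coprime, so CRT works modulo lcm(m_i) when all pairwise compatibility conditions hold.
Pairwise compatibility: gcd(m_i, m_j) must divide a_i - a_j for every pair.
Merge one congruence at a time:
  Start: x ≡ 13 (mod 20).
  Combine with x ≡ 3 (mod 18): gcd(20, 18) = 2; 3 - 13 = -10, which IS divisible by 2, so compatible.
    Write x = 13 + 20·t and substitute into x ≡ 3 (mod 18): 20·t ≡ 3 − 13 = -10 (mod 18).
    Divide the congruence (and modulus) by g = 2: 10·t ≡ -5 (mod 9).
    Reduce coefficients mod 9: 1·t ≡ 4 (mod 9).
    So t ≡ 4 (mod 9).
    Then x = 13 + 20·4 = 93, valid modulo lcm(20, 18) = 180: x ≡ 93 (mod 180).
  Combine with x ≡ 5 (mod 8): gcd(180, 8) = 4; 5 - 93 = -88, which IS divisible by 4, so compatible.
    Write x = 93 + 180·t and substitute into x ≡ 5 (mod 8): 180·t ≡ 5 − 93 = -88 (mod 8).
    Divide the congruence (and modulus) by g = 4: 45·t ≡ -22 (mod 2).
    Reduce coefficients mod 2: 1·t ≡ 0 (mod 2).
    So t ≡ 0 (mod 2).
    Then x = 93 + 180·0 = 93, valid modulo lcm(180, 8) = 360: x ≡ 93 (mod 360).
Verify: 93 mod 20 = 13, 93 mod 18 = 3, 93 mod 8 = 5.

x ≡ 93 (mod 360).


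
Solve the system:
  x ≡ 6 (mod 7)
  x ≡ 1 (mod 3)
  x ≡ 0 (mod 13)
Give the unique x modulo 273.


Moduli 7, 3, 13 are pairwise coprime; by CRT there is a unique solution modulo M = 7 · 3 · 13 = 273.
Solve pairwise, accumulating the modulus:
  Start with x ≡ 6 (mod 7).
  Combine with x ≡ 1 (mod 3): since gcd(7, 3) = 1, we get a unique residue mod 21.
    Write x = 6 + 7·t and substitute into x ≡ 1 (mod 3): 7·t ≡ 1 − 6 = -5 (mod 3).
    Reduce coefficients mod 3: 1·t ≡ 1 (mod 3).
    So t ≡ 1 (mod 3).
    Then x = 6 + 7·1 = 13, valid modulo lcm(7, 3) = 21: x ≡ 13 (mod 21).
  Combine with x ≡ 0 (mod 13): since gcd(21, 13) = 1, we get a unique residue mod 273.
    Write x = 13 + 21·t and substitute into x ≡ 0 (mod 13): 21·t ≡ 0 − 13 = -13 (mod 13).
    Reduce coefficients mod 13: 8·t ≡ 0 (mod 13).
    The inverse of 8 mod 13 is 5 (since 8·5 = 40 = 3·13 + 1), so t ≡ 5·0 = 0 ≡ 0 (mod 13).
    Then x = 13 + 21·0 = 13, valid modulo lcm(21, 13) = 273: x ≡ 13 (mod 273).
Verify: 13 mod 7 = 6 ✓, 13 mod 3 = 1 ✓, 13 mod 13 = 0 ✓.

x ≡ 13 (mod 273).


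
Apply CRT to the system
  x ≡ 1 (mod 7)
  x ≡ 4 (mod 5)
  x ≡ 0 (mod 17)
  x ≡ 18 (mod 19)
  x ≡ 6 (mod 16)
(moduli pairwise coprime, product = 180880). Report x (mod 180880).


Product of moduli M = 7 · 5 · 17 · 19 · 16 = 180880.
Merge one congruence at a time:
  Start: x ≡ 1 (mod 7).
  Combine with x ≡ 4 (mod 5); new modulus lcm = 35.
    Write x = 1 + 7·t and substitute into x ≡ 4 (mod 5): 7·t ≡ 4 − 1 = 3 (mod 5).
    Reduce coefficients mod 5: 2·t ≡ 3 (mod 5).
    The inverse of 2 mod 5 is 3 (since 2·3 = 6 = 1·5 + 1), so t ≡ 3·3 = 9 ≡ 4 (mod 5).
    Then x = 1 + 7·4 = 29, valid modulo lcm(7, 5) = 35: x ≡ 29 (mod 35).
  Combine with x ≡ 0 (mod 17); new modulus lcm = 595.
    Write x = 29 + 35·t and substitute into x ≡ 0 (mod 17): 35·t ≡ 0 − 29 = -29 (mod 17).
    Reduce coefficients mod 17: 1·t ≡ 5 (mod 17).
    So t ≡ 5 (mod 17).
    Then x = 29 + 35·5 = 204, valid modulo lcm(35, 17) = 595: x ≡ 204 (mod 595).
  Combine with x ≡ 18 (mod 19); new modulus lcm = 11305.
    Write x = 204 + 595·t and substitute into x ≡ 18 (mod 19): 595·t ≡ 18 − 204 = -186 (mod 19).
    Reduce coefficients mod 19: 6·t ≡ 4 (mod 19).
    The inverse of 6 mod 19 is 16 (since 6·16 = 96 = 5·19 + 1), so t ≡ 16·4 = 64 ≡ 7 (mod 19).
    Then x = 204 + 595·7 = 4369, valid modulo lcm(595, 19) = 11305: x ≡ 4369 (mod 11305).
  Combine with x ≡ 6 (mod 16); new modulus lcm = 180880.
    Write x = 4369 + 11305·t and substitute into x ≡ 6 (mod 16): 11305·t ≡ 6 − 4369 = -4363 (mod 16).
    Reduce coefficients mod 16: 9·t ≡ 5 (mod 16).
    The inverse of 9 mod 16 is 9 (since 9·9 = 81 = 5·16 + 1), so t ≡ 9·5 = 45 ≡ 13 (mod 16).
    Then x = 4369 + 11305·13 = 151334, valid modulo lcm(11305, 16) = 180880: x ≡ 151334 (mod 180880).
Verify against each original: 151334 mod 7 = 1, 151334 mod 5 = 4, 151334 mod 17 = 0, 151334 mod 19 = 18, 151334 mod 16 = 6.

x ≡ 151334 (mod 180880).


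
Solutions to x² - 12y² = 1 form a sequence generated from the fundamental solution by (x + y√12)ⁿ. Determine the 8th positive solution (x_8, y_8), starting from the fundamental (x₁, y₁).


Step 1: Find the fundamental solution (x₁, y₁) of x² - 12y² = 1.
  Expand √12 as a continued fraction. a₀ = ⌊√12⌋ = 3; iterate m_{k+1} = d_k·a_k − m_k, d_{k+1} = (12 − m_{k+1}²)/d_k, a_{k+1} = ⌊(a₀ + m_{k+1})/d_{k+1}⌋ (starting m₀ = 0, d₀ = 1), with convergents p_k = a_k·p_{k-1} + p_{k-2}, q_k = a_k·q_{k-1} + q_{k-2} (p₋₁ = 1, q₋₁ = 0):
  k = 0: a₀ = 3; p₀/q₀ = 3/1; p₀² − 12·q₀² = 9 − 12 = -3.
  k = 1: m = 3, d = 3, a = ⌊(3 + 3)/3⌋ = 2; p/q = (2·3 + 1)/(2·1 + 0) = 7/2; p² − 12·q² = 49 − 48 = 1.
  The first convergent with p² − 12·q² = 1 gives the fundamental solution (x₁, y₁) = (7, 2).
Step 2: Apply the recurrence (x_{n+1}, y_{n+1}) = (x₁x_n + 12y₁y_n, x₁y_n + y₁x_n) repeatedly.
  From (x_1, y_1) = (7, 2): x_2 = 7·7 + 12·2·2 = 97; y_2 = 7·2 + 2·7 = 28.
  From (x_2, y_2) = (97, 28): x_3 = 7·97 + 12·2·28 = 1351; y_3 = 7·28 + 2·97 = 390.
  From (x_3, y_3) = (1351, 390): x_4 = 7·1351 + 12·2·390 = 18817; y_4 = 7·390 + 2·1351 = 5432.
  From (x_4, y_4) = (18817, 5432): x_5 = 7·18817 + 12·2·5432 = 262087; y_5 = 7·5432 + 2·18817 = 75658.
  From (x_5, y_5) = (262087, 75658): x_6 = 7·262087 + 12·2·75658 = 3650401; y_6 = 7·75658 + 2·262087 = 1053780.
  From (x_6, y_6) = (3650401, 1053780): x_7 = 7·3650401 + 12·2·1053780 = 50843527; y_7 = 7·1053780 + 2·3650401 = 14677262.
  From (x_7, y_7) = (50843527, 14677262): x_8 = 7·50843527 + 12·2·14677262 = 708158977; y_8 = 7·14677262 + 2·50843527 = 204427888.
Step 3: Verify x_8² - 12·y_8² = 501489136705686529 - 501489136705686528 = 1 (should be 1). ✓

(x_1, y_1) = (7, 2); (x_8, y_8) = (708158977, 204427888).


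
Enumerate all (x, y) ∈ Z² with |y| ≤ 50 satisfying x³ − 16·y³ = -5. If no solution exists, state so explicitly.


The equation is x³ - 16y³ = -5. For fixed y, x³ = 16·y³ − 5, so a solution requires the RHS to be a perfect cube.
Strategy: iterate y from -50 to 50, compute RHS = 16·y³ − 5, and check whether it is a (positive or negative) perfect cube.
Check small values of y:
  y = 0: RHS = -5 is not a perfect cube.
  y = 1: RHS = 11 is not a perfect cube.
  y = -1: RHS = -21 is not a perfect cube.
  y = 2: RHS = 123 is not a perfect cube.
  y = -2: RHS = -133 is not a perfect cube.
  y = 3: RHS = 427 is not a perfect cube.
  y = -3: RHS = -437 is not a perfect cube.
Continuing the search up to |y| = 50 finds no solutions either.
No (x, y) in the scanned range satisfies the equation.

No integer solutions with |y| ≤ 50.


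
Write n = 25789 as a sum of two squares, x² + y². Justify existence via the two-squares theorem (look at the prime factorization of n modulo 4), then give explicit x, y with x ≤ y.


Step 1: Factor n = 25789 = 17 · 37 · 41.
Step 2: Check the mod-4 condition on each prime factor: 17 ≡ 1 (mod 4), exponent 1; 37 ≡ 1 (mod 4), exponent 1; 41 ≡ 1 (mod 4), exponent 1.
All primes ≡ 3 (mod 4) appear to even exponent (or don't appear), so by the two-squares theorem n IS expressible as a sum of two squares.
Step 3: Build a representation. Here n = 17 · 37 · 41 is a product of primes ≡ 1 (mod 4). Each prime p ≡ 1 (mod 4) is itself a sum of two squares; find a² by testing p − a² for a perfect square:
  17: 17 − 1² = 16 = 4² ⇒ 17 = 1² + 4².
  37: 37 − 1² = 36 = 6² ⇒ 37 = 1² + 6².
  41: 41 − 1² = 40, 41 − 2² = 37, 41 − 3² = 32, 41 − 4² = 25 = 5² ⇒ 41 = 4² + 5².
  Combine using the Brahmagupta–Fibonacci identity (a² + b²)(c² + d²) = (ac − bd)² + (ad + bc)² = (ac + bd)² + (ad − bc)²:
  17 · 37 = 629: from (1² + 4²)(1² + 6²), take (1·1 − 4·6, 1·6 + 4·1) = (1 − 24, 6 + 4) = (-23, 10); dropping signs (only squares matter) gives (23, 10); check 23² + 10² = 529 + 100 = 629 ✓.
  629 · 41 = 25789: from (23² + 10²)(4² + 5²), take (23·4 − 10·5, 23·5 + 10·4) = (92 − 50, 115 + 40) = (42, 155); check 42² + 155² = 1764 + 24025 = 25789 ✓.
Step 4: Order so x ≤ y and verify: 42² + 155² = 1764 + 24025 = 25789 = n. ✓

n = 25789 = 42² + 155² (one valid representation with x ≤ y).


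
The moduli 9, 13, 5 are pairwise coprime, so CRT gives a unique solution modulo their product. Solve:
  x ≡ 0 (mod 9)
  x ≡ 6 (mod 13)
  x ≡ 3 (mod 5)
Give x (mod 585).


Moduli 9, 13, 5 are pairwise coprime; by CRT there is a unique solution modulo M = 9 · 13 · 5 = 585.
Solve pairwise, accumulating the modulus:
  Start with x ≡ 0 (mod 9).
  Combine with x ≡ 6 (mod 13): since gcd(9, 13) = 1, we get a unique residue mod 117.
    Write x = 0 + 9·t and substitute into x ≡ 6 (mod 13): 9·t ≡ 6 − 0 = 6 (mod 13).
    The inverse of 9 mod 13 is 3 (since 9·3 = 27 = 2·13 + 1), so t ≡ 3·6 = 18 ≡ 5 (mod 13).
    Then x = 0 + 9·5 = 45, valid modulo lcm(9, 13) = 117: x ≡ 45 (mod 117).
  Combine with x ≡ 3 (mod 5): since gcd(117, 5) = 1, we get a unique residue mod 585.
    Write x = 45 + 117·t and substitute into x ≡ 3 (mod 5): 117·t ≡ 3 − 45 = -42 (mod 5).
    Reduce coefficients mod 5: 2·t ≡ 3 (mod 5).
    The inverse of 2 mod 5 is 3 (since 2·3 = 6 = 1·5 + 1), so t ≡ 3·3 = 9 ≡ 4 (mod 5).
    Then x = 45 + 117·4 = 513, valid modulo lcm(117, 5) = 585: x ≡ 513 (mod 585).
Verify: 513 mod 9 = 0 ✓, 513 mod 13 = 6 ✓, 513 mod 5 = 3 ✓.

x ≡ 513 (mod 585).
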